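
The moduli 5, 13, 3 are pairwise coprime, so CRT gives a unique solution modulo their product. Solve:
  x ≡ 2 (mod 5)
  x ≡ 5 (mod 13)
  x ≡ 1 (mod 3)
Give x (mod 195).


Moduli 5, 13, 3 are pairwise coprime; by CRT there is a unique solution modulo M = 5 · 13 · 3 = 195.
Solve pairwise, accumulating the modulus:
  Start with x ≡ 2 (mod 5).
  Combine with x ≡ 5 (mod 13): since gcd(5, 13) = 1, we get a unique residue mod 65.
    Write x = 2 + 5·t and substitute into x ≡ 5 (mod 13): 5·t ≡ 5 − 2 = 3 (mod 13).
    The inverse of 5 mod 13 is 8 (since 5·8 = 40 = 3·13 + 1), so t ≡ 8·3 = 24 ≡ 11 (mod 13).
    Then x = 2 + 5·11 = 57, valid modulo lcm(5, 13) = 65: x ≡ 57 (mod 65).
  Combine with x ≡ 1 (mod 3): since gcd(65, 3) = 1, we get a unique residue mod 195.
    Write x = 57 + 65·t and substitute into x ≡ 1 (mod 3): 65·t ≡ 1 − 57 = -56 (mod 3).
    Reduce coefficients mod 3: 2·t ≡ 1 (mod 3).
    The inverse of 2 mod 3 is 2 (since 2·2 = 4 = 1·3 + 1), so t ≡ 2·1 = 2 ≡ 2 (mod 3).
    Then x = 57 + 65·2 = 187, valid modulo lcm(65, 3) = 195: x ≡ 187 (mod 195).
Verify: 187 mod 5 = 2 ✓, 187 mod 13 = 5 ✓, 187 mod 3 = 1 ✓.

x ≡ 187 (mod 195).


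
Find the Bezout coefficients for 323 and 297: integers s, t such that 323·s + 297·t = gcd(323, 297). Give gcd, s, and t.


Euclidean algorithm on (323, 297) — divide until remainder is 0:
  323 = 1 · 297 + 26
  297 = 11 · 26 + 11
  26 = 2 · 11 + 4
  11 = 2 · 4 + 3
  4 = 1 · 3 + 1
  3 = 3 · 1 + 0
gcd(323, 297) = 1.
Track Bezout coefficients alongside the remainders: start with r₀ = 323 = a·1 + b·0 (s = 1, t = 0) and r₁ = 297 = a·0 + b·1 (s = 0, t = 1); each new remainder r_{k+1} = r_{k-1} − q_k·r_k inherits s_{k+1} = s_{k-1} − q_k·s_k, t_{k+1} = t_{k-1} − q_k·t_k, so r_k = a·s_k + b·t_k at every step:
  q = 1: r = 26, s = 1 − 1·0 = 1, t = 0 − 1·1 = -1  (check: 323·1 + 297·(-1) = 26)
  q = 11: r = 11, s = 0 − 11·1 = -11, t = 1 − 11·(-1) = 12  (check: 323·(-11) + 297·12 = 11)
  q = 2: r = 4, s = 1 − 2·(-11) = 23, t = -1 − 2·12 = -25  (check: 323·23 + 297·(-25) = 4)
  q = 2: r = 3, s = -11 − 2·23 = -57, t = 12 − 2·(-25) = 62  (check: 323·(-57) + 297·62 = 3)
  q = 1: r = 1, s = 23 − 1·(-57) = 80, t = -25 − 1·62 = -87  (check: 323·80 + 297·(-87) = 1)
The row with r = 1 (the gcd) gives the Bezout coefficients s = 80, t = -87.
Result: 323 · (80) + 297 · (-87) = 1.

gcd(323, 297) = 1; s = 80, t = -87 (check: 323·80 + 297·(-87) = 1).


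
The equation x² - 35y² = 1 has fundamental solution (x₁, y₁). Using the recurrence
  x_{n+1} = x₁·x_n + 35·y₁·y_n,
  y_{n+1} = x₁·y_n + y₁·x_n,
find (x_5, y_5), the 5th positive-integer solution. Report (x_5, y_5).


Step 1: Find the fundamental solution (x₁, y₁) of x² - 35y² = 1.
  Expand √35 as a continued fraction. a₀ = ⌊√35⌋ = 5; iterate m_{k+1} = d_k·a_k − m_k, d_{k+1} = (35 − m_{k+1}²)/d_k, a_{k+1} = ⌊(a₀ + m_{k+1})/d_{k+1}⌋ (starting m₀ = 0, d₀ = 1), with convergents p_k = a_k·p_{k-1} + p_{k-2}, q_k = a_k·q_{k-1} + q_{k-2} (p₋₁ = 1, q₋₁ = 0):
  k = 0: a₀ = 5; p₀/q₀ = 5/1; p₀² − 35·q₀² = 25 − 35 = -10.
  k = 1: m = 5, d = 10, a = ⌊(5 + 5)/10⌋ = 1; p/q = (1·5 + 1)/(1·1 + 0) = 6/1; p² − 35·q² = 36 − 35 = 1.
  The first convergent with p² − 35·q² = 1 gives the fundamental solution (x₁, y₁) = (6, 1).
Step 2: Apply the recurrence (x_{n+1}, y_{n+1}) = (x₁x_n + 35y₁y_n, x₁y_n + y₁x_n) repeatedly.
  From (x_1, y_1) = (6, 1): x_2 = 6·6 + 35·1·1 = 71; y_2 = 6·1 + 1·6 = 12.
  From (x_2, y_2) = (71, 12): x_3 = 6·71 + 35·1·12 = 846; y_3 = 6·12 + 1·71 = 143.
  From (x_3, y_3) = (846, 143): x_4 = 6·846 + 35·1·143 = 10081; y_4 = 6·143 + 1·846 = 1704.
  From (x_4, y_4) = (10081, 1704): x_5 = 6·10081 + 35·1·1704 = 120126; y_5 = 6·1704 + 1·10081 = 20305.
Step 3: Verify x_5² - 35·y_5² = 14430255876 - 14430255875 = 1 (should be 1). ✓

(x_1, y_1) = (6, 1); (x_5, y_5) = (120126, 20305).


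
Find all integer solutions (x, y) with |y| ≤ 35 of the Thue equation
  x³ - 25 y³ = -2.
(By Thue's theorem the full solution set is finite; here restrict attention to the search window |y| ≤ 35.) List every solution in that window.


The equation is x³ - 25y³ = -2. For fixed y, x³ = 25·y³ − 2, so a solution requires the RHS to be a perfect cube.
Strategy: iterate y from -35 to 35, compute RHS = 25·y³ − 2, and check whether it is a (positive or negative) perfect cube.
Check small values of y:
  y = 0: RHS = -2 is not a perfect cube.
  y = 1: RHS = 23 is not a perfect cube.
  y = -1: RHS = -27 = (-3)³ ⇒ x = -3 works.
  y = 2: RHS = 198 is not a perfect cube.
  y = -2: RHS = -202 is not a perfect cube.
  y = 3: RHS = 673 is not a perfect cube.
  y = -3: RHS = -677 is not a perfect cube.
Continuing the search up to |y| = 35 finds no further solutions beyond those listed.
Collected solutions: (-3, -1).

Solutions (with |y| ≤ 35): (-3, -1).


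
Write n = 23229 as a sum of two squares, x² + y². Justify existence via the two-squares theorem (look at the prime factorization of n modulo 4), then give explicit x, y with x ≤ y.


Step 1: Factor n = 23229 = 3^2 · 29 · 89.
Step 2: Check the mod-4 condition on each prime factor: 3 ≡ 3 (mod 4), exponent 2 (must be even); 29 ≡ 1 (mod 4), exponent 1; 89 ≡ 1 (mod 4), exponent 1.
All primes ≡ 3 (mod 4) appear to even exponent (or don't appear), so by the two-squares theorem n IS expressible as a sum of two squares.
Step 3: Build a representation. Group n = k² · m with k = 3 and m = 29 · 89 = 2581 (a product of primes ≡ 1 (mod 4)); a representation of m scales to one of n via (k·x)² + (k·y)² = k²(x² + y²). Each prime p ≡ 1 (mod 4) is itself a sum of two squares; find a² by testing p − a² for a perfect square:
  29: 29 − 1² = 28, 29 − 2² = 25 = 5² ⇒ 29 = 2² + 5².
  89: 89 − 1² = 88, 89 − 2² = 85, 89 − 3² = 80, 89 − 4² = 73, 89 − 5² = 64 = 8² ⇒ 89 = 5² + 8².
  Combine using the Brahmagupta–Fibonacci identity (a² + b²)(c² + d²) = (ac − bd)² + (ad + bc)² = (ac + bd)² + (ad − bc)²:
  29 · 89 = 2581: from (2² + 5²)(5² + 8²), take (2·5 − 5·8, 2·8 + 5·5) = (10 − 40, 16 + 25) = (-30, 41); dropping signs (only squares matter) gives (30, 41); check 30² + 41² = 900 + 1681 = 2581 ✓.
  Scale by k = 3: (3·30, 3·41) = (90, 123).
Step 4: Order so x ≤ y and verify: 90² + 123² = 8100 + 15129 = 23229 = n. ✓

n = 23229 = 90² + 123² (one valid representation with x ≤ y).


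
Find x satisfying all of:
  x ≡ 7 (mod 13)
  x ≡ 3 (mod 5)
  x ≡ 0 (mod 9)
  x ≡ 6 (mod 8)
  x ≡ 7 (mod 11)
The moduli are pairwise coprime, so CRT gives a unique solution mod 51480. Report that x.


Product of moduli M = 13 · 5 · 9 · 8 · 11 = 51480.
Merge one congruence at a time:
  Start: x ≡ 7 (mod 13).
  Combine with x ≡ 3 (mod 5); new modulus lcm = 65.
    Write x = 7 + 13·t and substitute into x ≡ 3 (mod 5): 13·t ≡ 3 − 7 = -4 (mod 5).
    Reduce coefficients mod 5: 3·t ≡ 1 (mod 5).
    The inverse of 3 mod 5 is 2 (since 3·2 = 6 = 1·5 + 1), so t ≡ 2·1 = 2 ≡ 2 (mod 5).
    Then x = 7 + 13·2 = 33, valid modulo lcm(13, 5) = 65: x ≡ 33 (mod 65).
  Combine with x ≡ 0 (mod 9); new modulus lcm = 585.
    Write x = 33 + 65·t and substitute into x ≡ 0 (mod 9): 65·t ≡ 0 − 33 = -33 (mod 9).
    Reduce coefficients mod 9: 2·t ≡ 3 (mod 9).
    The inverse of 2 mod 9 is 5 (since 2·5 = 10 = 1·9 + 1), so t ≡ 5·3 = 15 ≡ 6 (mod 9).
    Then x = 33 + 65·6 = 423, valid modulo lcm(65, 9) = 585: x ≡ 423 (mod 585).
  Combine with x ≡ 6 (mod 8); new modulus lcm = 4680.
    Write x = 423 + 585·t and substitute into x ≡ 6 (mod 8): 585·t ≡ 6 − 423 = -417 (mod 8).
    Reduce coefficients mod 8: 1·t ≡ 7 (mod 8).
    So t ≡ 7 (mod 8).
    Then x = 423 + 585·7 = 4518, valid modulo lcm(585, 8) = 4680: x ≡ 4518 (mod 4680).
  Combine with x ≡ 7 (mod 11); new modulus lcm = 51480.
    Write x = 4518 + 4680·t and substitute into x ≡ 7 (mod 11): 4680·t ≡ 7 − 4518 = -4511 (mod 11).
    Reduce coefficients mod 11: 5·t ≡ 10 (mod 11).
    The inverse of 5 mod 11 is 9 (since 5·9 = 45 = 4·11 + 1), so t ≡ 9·10 = 90 ≡ 2 (mod 11).
    Then x = 4518 + 4680·2 = 13878, valid modulo lcm(4680, 11) = 51480: x ≡ 13878 (mod 51480).
Verify against each original: 13878 mod 13 = 7, 13878 mod 5 = 3, 13878 mod 9 = 0, 13878 mod 8 = 6, 13878 mod 11 = 7.

x ≡ 13878 (mod 51480).


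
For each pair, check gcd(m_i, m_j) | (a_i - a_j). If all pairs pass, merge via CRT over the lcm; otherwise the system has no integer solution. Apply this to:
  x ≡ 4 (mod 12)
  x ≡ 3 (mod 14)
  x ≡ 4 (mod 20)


Moduli 12, 14, 20 are not pairwise coprime, so CRT works modulo lcm(m_i) when all pairwise compatibility conditions hold.
Pairwise compatibility: gcd(m_i, m_j) must divide a_i - a_j for every pair.
Merge one congruence at a time:
  Start: x ≡ 4 (mod 12).
  Combine with x ≡ 3 (mod 14): gcd(12, 14) = 2, and 3 - 4 = -1 is NOT divisible by 2.
    ⇒ system is inconsistent (no integer solution).

No solution (the system is inconsistent).


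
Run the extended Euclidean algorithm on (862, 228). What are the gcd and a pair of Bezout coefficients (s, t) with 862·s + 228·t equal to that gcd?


Euclidean algorithm on (862, 228) — divide until remainder is 0:
  862 = 3 · 228 + 178
  228 = 1 · 178 + 50
  178 = 3 · 50 + 28
  50 = 1 · 28 + 22
  28 = 1 · 22 + 6
  22 = 3 · 6 + 4
  6 = 1 · 4 + 2
  4 = 2 · 2 + 0
gcd(862, 228) = 2.
Track Bezout coefficients alongside the remainders: start with r₀ = 862 = a·1 + b·0 (s = 1, t = 0) and r₁ = 228 = a·0 + b·1 (s = 0, t = 1); each new remainder r_{k+1} = r_{k-1} − q_k·r_k inherits s_{k+1} = s_{k-1} − q_k·s_k, t_{k+1} = t_{k-1} − q_k·t_k, so r_k = a·s_k + b·t_k at every step:
  q = 3: r = 178, s = 1 − 3·0 = 1, t = 0 − 3·1 = -3  (check: 862·1 + 228·(-3) = 178)
  q = 1: r = 50, s = 0 − 1·1 = -1, t = 1 − 1·(-3) = 4  (check: 862·(-1) + 228·4 = 50)
  q = 3: r = 28, s = 1 − 3·(-1) = 4, t = -3 − 3·4 = -15  (check: 862·4 + 228·(-15) = 28)
  q = 1: r = 22, s = -1 − 1·4 = -5, t = 4 − 1·(-15) = 19  (check: 862·(-5) + 228·19 = 22)
  q = 1: r = 6, s = 4 − 1·(-5) = 9, t = -15 − 1·19 = -34  (check: 862·9 + 228·(-34) = 6)
  q = 3: r = 4, s = -5 − 3·9 = -32, t = 19 − 3·(-34) = 121  (check: 862·(-32) + 228·121 = 4)
  q = 1: r = 2, s = 9 − 1·(-32) = 41, t = -34 − 1·121 = -155  (check: 862·41 + 228·(-155) = 2)
The row with r = 2 (the gcd) gives the Bezout coefficients s = 41, t = -155.
Result: 862 · (41) + 228 · (-155) = 2.

gcd(862, 228) = 2; s = 41, t = -155 (check: 862·41 + 228·(-155) = 2).


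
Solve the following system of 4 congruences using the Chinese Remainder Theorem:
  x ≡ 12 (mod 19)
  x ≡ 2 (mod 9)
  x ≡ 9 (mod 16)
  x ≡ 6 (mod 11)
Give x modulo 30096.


Product of moduli M = 19 · 9 · 16 · 11 = 30096.
Merge one congruence at a time:
  Start: x ≡ 12 (mod 19).
  Combine with x ≡ 2 (mod 9); new modulus lcm = 171.
    Write x = 12 + 19·t and substitute into x ≡ 2 (mod 9): 19·t ≡ 2 − 12 = -10 (mod 9).
    Reduce coefficients mod 9: 1·t ≡ 8 (mod 9).
    So t ≡ 8 (mod 9).
    Then x = 12 + 19·8 = 164, valid modulo lcm(19, 9) = 171: x ≡ 164 (mod 171).
  Combine with x ≡ 9 (mod 16); new modulus lcm = 2736.
    Write x = 164 + 171·t and substitute into x ≡ 9 (mod 16): 171·t ≡ 9 − 164 = -155 (mod 16).
    Reduce coefficients mod 16: 11·t ≡ 5 (mod 16).
    The inverse of 11 mod 16 is 3 (since 11·3 = 33 = 2·16 + 1), so t ≡ 3·5 = 15 ≡ 15 (mod 16).
    Then x = 164 + 171·15 = 2729, valid modulo lcm(171, 16) = 2736: x ≡ 2729 (mod 2736).
  Combine with x ≡ 6 (mod 11); new modulus lcm = 30096.
    Write x = 2729 + 2736·t and substitute into x ≡ 6 (mod 11): 2736·t ≡ 6 − 2729 = -2723 (mod 11).
    Reduce coefficients mod 11: 8·t ≡ 5 (mod 11).
    The inverse of 8 mod 11 is 7 (since 8·7 = 56 = 5·11 + 1), so t ≡ 7·5 = 35 ≡ 2 (mod 11).
    Then x = 2729 + 2736·2 = 8201, valid modulo lcm(2736, 11) = 30096: x ≡ 8201 (mod 30096).
Verify against each original: 8201 mod 19 = 12, 8201 mod 9 = 2, 8201 mod 16 = 9, 8201 mod 11 = 6.

x ≡ 8201 (mod 30096).


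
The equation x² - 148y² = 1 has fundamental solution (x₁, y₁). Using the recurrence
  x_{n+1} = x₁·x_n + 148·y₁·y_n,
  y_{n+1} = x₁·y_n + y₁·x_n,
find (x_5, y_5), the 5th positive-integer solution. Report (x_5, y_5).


Step 1: Find the fundamental solution (x₁, y₁) of x² - 148y² = 1.
  Expand √148 as a continued fraction. a₀ = ⌊√148⌋ = 12; iterate m_{k+1} = d_k·a_k − m_k, d_{k+1} = (148 − m_{k+1}²)/d_k, a_{k+1} = ⌊(a₀ + m_{k+1})/d_{k+1}⌋ (starting m₀ = 0, d₀ = 1), with convergents p_k = a_k·p_{k-1} + p_{k-2}, q_k = a_k·q_{k-1} + q_{k-2} (p₋₁ = 1, q₋₁ = 0):
  k = 0: a₀ = 12; p₀/q₀ = 12/1; p₀² − 148·q₀² = 144 − 148 = -4.
  k = 1: m = 12, d = 4, a = ⌊(12 + 12)/4⌋ = 6; p/q = (6·12 + 1)/(6·1 + 0) = 73/6; p² − 148·q² = 5329 − 5328 = 1.
  The first convergent with p² − 148·q² = 1 gives the fundamental solution (x₁, y₁) = (73, 6).
Step 2: Apply the recurrence (x_{n+1}, y_{n+1}) = (x₁x_n + 148y₁y_n, x₁y_n + y₁x_n) repeatedly.
  From (x_1, y_1) = (73, 6): x_2 = 73·73 + 148·6·6 = 10657; y_2 = 73·6 + 6·73 = 876.
  From (x_2, y_2) = (10657, 876): x_3 = 73·10657 + 148·6·876 = 1555849; y_3 = 73·876 + 6·10657 = 127890.
  From (x_3, y_3) = (1555849, 127890): x_4 = 73·1555849 + 148·6·127890 = 227143297; y_4 = 73·127890 + 6·1555849 = 18671064.
  From (x_4, y_4) = (227143297, 18671064): x_5 = 73·227143297 + 148·6·18671064 = 33161365513; y_5 = 73·18671064 + 6·227143297 = 2725847454.
Step 3: Verify x_5² - 148·y_5² = 1099676162686785753169 - 1099676162686785753168 = 1 (should be 1). ✓

(x_1, y_1) = (73, 6); (x_5, y_5) = (33161365513, 2725847454).


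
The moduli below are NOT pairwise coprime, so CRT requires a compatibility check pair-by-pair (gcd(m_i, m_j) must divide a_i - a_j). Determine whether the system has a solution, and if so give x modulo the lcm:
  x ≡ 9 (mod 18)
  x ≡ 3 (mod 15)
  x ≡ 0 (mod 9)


Moduli 18, 15, 9 are not pairwise coprime, so CRT works modulo lcm(m_i) when all pairwise compatibility conditions hold.
Pairwise compatibility: gcd(m_i, m_j) must divide a_i - a_j for every pair.
Merge one congruence at a time:
  Start: x ≡ 9 (mod 18).
  Combine with x ≡ 3 (mod 15): gcd(18, 15) = 3; 3 - 9 = -6, which IS divisible by 3, so compatible.
    Write x = 9 + 18·t and substitute into x ≡ 3 (mod 15): 18·t ≡ 3 − 9 = -6 (mod 15).
    Divide the congruence (and modulus) by g = 3: 6·t ≡ -2 (mod 5).
    Reduce coefficients mod 5: 1·t ≡ 3 (mod 5).
    So t ≡ 3 (mod 5).
    Then x = 9 + 18·3 = 63, valid modulo lcm(18, 15) = 90: x ≡ 63 (mod 90).
  Combine with x ≡ 0 (mod 9): gcd(90, 9) = 9; 0 - 63 = -63, which IS divisible by 9, so compatible.
    Write x = 63 + 90·t and substitute into x ≡ 0 (mod 9): 90·t ≡ 0 − 63 = -63 (mod 9).
    Divide the congruence (and modulus) by g = 9: 10·t ≡ -7 (mod 1).
    Modulo 1 every t works; take t = 0.
    Then x = 63 + 90·0 = 63, valid modulo lcm(90, 9) = 90: x ≡ 63 (mod 90).
Verify: 63 mod 18 = 9, 63 mod 15 = 3, 63 mod 9 = 0.

x ≡ 63 (mod 90).


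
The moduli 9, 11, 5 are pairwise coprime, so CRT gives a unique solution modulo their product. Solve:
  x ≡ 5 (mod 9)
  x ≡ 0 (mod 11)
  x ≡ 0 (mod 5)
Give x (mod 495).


Moduli 9, 11, 5 are pairwise coprime; by CRT there is a unique solution modulo M = 9 · 11 · 5 = 495.
Solve pairwise, accumulating the modulus:
  Start with x ≡ 5 (mod 9).
  Combine with x ≡ 0 (mod 11): since gcd(9, 11) = 1, we get a unique residue mod 99.
    Write x = 5 + 9·t and substitute into x ≡ 0 (mod 11): 9·t ≡ 0 − 5 = -5 (mod 11).
    Reduce coefficients mod 11: 9·t ≡ 6 (mod 11).
    The inverse of 9 mod 11 is 5 (since 9·5 = 45 = 4·11 + 1), so t ≡ 5·6 = 30 ≡ 8 (mod 11).
    Then x = 5 + 9·8 = 77, valid modulo lcm(9, 11) = 99: x ≡ 77 (mod 99).
  Combine with x ≡ 0 (mod 5): since gcd(99, 5) = 1, we get a unique residue mod 495.
    Write x = 77 + 99·t and substitute into x ≡ 0 (mod 5): 99·t ≡ 0 − 77 = -77 (mod 5).
    Reduce coefficients mod 5: 4·t ≡ 3 (mod 5).
    The inverse of 4 mod 5 is 4 (since 4·4 = 16 = 3·5 + 1), so t ≡ 4·3 = 12 ≡ 2 (mod 5).
    Then x = 77 + 99·2 = 275, valid modulo lcm(99, 5) = 495: x ≡ 275 (mod 495).
Verify: 275 mod 9 = 5 ✓, 275 mod 11 = 0 ✓, 275 mod 5 = 0 ✓.

x ≡ 275 (mod 495).


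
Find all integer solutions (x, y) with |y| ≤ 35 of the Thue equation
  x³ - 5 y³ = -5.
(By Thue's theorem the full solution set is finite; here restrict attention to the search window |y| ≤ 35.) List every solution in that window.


The equation is x³ - 5y³ = -5. For fixed y, x³ = 5·y³ − 5, so a solution requires the RHS to be a perfect cube.
Strategy: iterate y from -35 to 35, compute RHS = 5·y³ − 5, and check whether it is a (positive or negative) perfect cube.
Check small values of y:
  y = 0: RHS = -5 is not a perfect cube.
  y = 1: RHS = 0 = (0)³ ⇒ x = 0 works.
  y = -1: RHS = -10 is not a perfect cube.
  y = 2: RHS = 35 is not a perfect cube.
  y = -2: RHS = -45 is not a perfect cube.
  y = 3: RHS = 130 is not a perfect cube.
  y = -3: RHS = -140 is not a perfect cube.
Continuing the search up to |y| = 35 finds no further solutions beyond those listed.
Collected solutions: (0, 1).

Solutions (with |y| ≤ 35): (0, 1).


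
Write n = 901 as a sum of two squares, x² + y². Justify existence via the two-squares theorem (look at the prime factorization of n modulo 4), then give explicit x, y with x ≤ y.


Step 1: Factor n = 901 = 17 · 53.
Step 2: Check the mod-4 condition on each prime factor: 17 ≡ 1 (mod 4), exponent 1; 53 ≡ 1 (mod 4), exponent 1.
All primes ≡ 3 (mod 4) appear to even exponent (or don't appear), so by the two-squares theorem n IS expressible as a sum of two squares.
Step 3: Build a representation. Here n = 17 · 53 is a product of primes ≡ 1 (mod 4). Each prime p ≡ 1 (mod 4) is itself a sum of two squares; find a² by testing p − a² for a perfect square:
  17: 17 − 1² = 16 = 4² ⇒ 17 = 1² + 4².
  53: 53 − 1² = 52, 53 − 2² = 49 = 7² ⇒ 53 = 2² + 7².
  Combine using the Brahmagupta–Fibonacci identity (a² + b²)(c² + d²) = (ac − bd)² + (ad + bc)² = (ac + bd)² + (ad − bc)²:
  17 · 53 = 901: from (1² + 4²)(2² + 7²), take (1·2 − 4·7, 1·7 + 4·2) = (2 − 28, 7 + 8) = (-26, 15); dropping signs (only squares matter) gives (26, 15); check 26² + 15² = 676 + 225 = 901 ✓.
Step 4: Order so x ≤ y and verify: 15² + 26² = 225 + 676 = 901 = n. ✓

n = 901 = 15² + 26² (one valid representation with x ≤ y).


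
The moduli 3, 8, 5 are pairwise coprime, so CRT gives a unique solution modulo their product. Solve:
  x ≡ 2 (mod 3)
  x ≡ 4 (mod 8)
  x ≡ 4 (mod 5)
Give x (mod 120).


Moduli 3, 8, 5 are pairwise coprime; by CRT there is a unique solution modulo M = 3 · 8 · 5 = 120.
Solve pairwise, accumulating the modulus:
  Start with x ≡ 2 (mod 3).
  Combine with x ≡ 4 (mod 8): since gcd(3, 8) = 1, we get a unique residue mod 24.
    Write x = 2 + 3·t and substitute into x ≡ 4 (mod 8): 3·t ≡ 4 − 2 = 2 (mod 8).
    The inverse of 3 mod 8 is 3 (since 3·3 = 9 = 1·8 + 1), so t ≡ 3·2 = 6 ≡ 6 (mod 8).
    Then x = 2 + 3·6 = 20, valid modulo lcm(3, 8) = 24: x ≡ 20 (mod 24).
  Combine with x ≡ 4 (mod 5): since gcd(24, 5) = 1, we get a unique residue mod 120.
    Write x = 20 + 24·t and substitute into x ≡ 4 (mod 5): 24·t ≡ 4 − 20 = -16 (mod 5).
    Reduce coefficients mod 5: 4·t ≡ 4 (mod 5).
    The inverse of 4 mod 5 is 4 (since 4·4 = 16 = 3·5 + 1), so t ≡ 4·4 = 16 ≡ 1 (mod 5).
    Then x = 20 + 24·1 = 44, valid modulo lcm(24, 5) = 120: x ≡ 44 (mod 120).
Verify: 44 mod 3 = 2 ✓, 44 mod 8 = 4 ✓, 44 mod 5 = 4 ✓.

x ≡ 44 (mod 120).


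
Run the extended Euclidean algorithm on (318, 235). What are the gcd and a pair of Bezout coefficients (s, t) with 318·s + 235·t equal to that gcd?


Euclidean algorithm on (318, 235) — divide until remainder is 0:
  318 = 1 · 235 + 83
  235 = 2 · 83 + 69
  83 = 1 · 69 + 14
  69 = 4 · 14 + 13
  14 = 1 · 13 + 1
  13 = 13 · 1 + 0
gcd(318, 235) = 1.
Track Bezout coefficients alongside the remainders: start with r₀ = 318 = a·1 + b·0 (s = 1, t = 0) and r₁ = 235 = a·0 + b·1 (s = 0, t = 1); each new remainder r_{k+1} = r_{k-1} − q_k·r_k inherits s_{k+1} = s_{k-1} − q_k·s_k, t_{k+1} = t_{k-1} − q_k·t_k, so r_k = a·s_k + b·t_k at every step:
  q = 1: r = 83, s = 1 − 1·0 = 1, t = 0 − 1·1 = -1  (check: 318·1 + 235·(-1) = 83)
  q = 2: r = 69, s = 0 − 2·1 = -2, t = 1 − 2·(-1) = 3  (check: 318·(-2) + 235·3 = 69)
  q = 1: r = 14, s = 1 − 1·(-2) = 3, t = -1 − 1·3 = -4  (check: 318·3 + 235·(-4) = 14)
  q = 4: r = 13, s = -2 − 4·3 = -14, t = 3 − 4·(-4) = 19  (check: 318·(-14) + 235·19 = 13)
  q = 1: r = 1, s = 3 − 1·(-14) = 17, t = -4 − 1·19 = -23  (check: 318·17 + 235·(-23) = 1)
The row with r = 1 (the gcd) gives the Bezout coefficients s = 17, t = -23.
Result: 318 · (17) + 235 · (-23) = 1.

gcd(318, 235) = 1; s = 17, t = -23 (check: 318·17 + 235·(-23) = 1).


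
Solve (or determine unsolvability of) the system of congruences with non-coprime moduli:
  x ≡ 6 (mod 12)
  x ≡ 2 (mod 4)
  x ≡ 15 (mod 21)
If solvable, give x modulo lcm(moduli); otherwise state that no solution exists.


Moduli 12, 4, 21 are not pairwise coprime, so CRT works modulo lcm(m_i) when all pairwise compatibility conditions hold.
Pairwise compatibility: gcd(m_i, m_j) must divide a_i - a_j for every pair.
Merge one congruence at a time:
  Start: x ≡ 6 (mod 12).
  Combine with x ≡ 2 (mod 4): gcd(12, 4) = 4; 2 - 6 = -4, which IS divisible by 4, so compatible.
    Write x = 6 + 12·t and substitute into x ≡ 2 (mod 4): 12·t ≡ 2 − 6 = -4 (mod 4).
    Divide the congruence (and modulus) by g = 4: 3·t ≡ -1 (mod 1).
    Modulo 1 every t works; take t = 0.
    Then x = 6 + 12·0 = 6, valid modulo lcm(12, 4) = 12: x ≡ 6 (mod 12).
  Combine with x ≡ 15 (mod 21): gcd(12, 21) = 3; 15 - 6 = 9, which IS divisible by 3, so compatible.
    Write x = 6 + 12·t and substitute into x ≡ 15 (mod 21): 12·t ≡ 15 − 6 = 9 (mod 21).
    Divide the congruence (and modulus) by g = 3: 4·t ≡ 3 (mod 7).
    The inverse of 4 mod 7 is 2 (since 4·2 = 8 = 1·7 + 1), so t ≡ 2·3 = 6 ≡ 6 (mod 7).
    Then x = 6 + 12·6 = 78, valid modulo lcm(12, 21) = 84: x ≡ 78 (mod 84).
Verify: 78 mod 12 = 6, 78 mod 4 = 2, 78 mod 21 = 15.

x ≡ 78 (mod 84).


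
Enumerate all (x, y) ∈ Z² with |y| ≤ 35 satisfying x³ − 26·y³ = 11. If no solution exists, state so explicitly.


The equation is x³ - 26y³ = 11. For fixed y, x³ = 26·y³ + 11, so a solution requires the RHS to be a perfect cube.
Strategy: iterate y from -35 to 35, compute RHS = 26·y³ + 11, and check whether it is a (positive or negative) perfect cube.
Check small values of y:
  y = 0: RHS = 11 is not a perfect cube.
  y = 1: RHS = 37 is not a perfect cube.
  y = -1: RHS = -15 is not a perfect cube.
  y = 2: RHS = 219 is not a perfect cube.
  y = -2: RHS = -197 is not a perfect cube.
  y = 3: RHS = 713 is not a perfect cube.
  y = -3: RHS = -691 is not a perfect cube.
Continuing the search up to |y| = 35 finds no solutions either.
No (x, y) in the scanned range satisfies the equation.

No integer solutions with |y| ≤ 35.


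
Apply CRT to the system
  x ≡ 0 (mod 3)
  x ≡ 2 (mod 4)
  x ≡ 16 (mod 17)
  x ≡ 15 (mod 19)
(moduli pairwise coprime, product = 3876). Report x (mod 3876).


Product of moduli M = 3 · 4 · 17 · 19 = 3876.
Merge one congruence at a time:
  Start: x ≡ 0 (mod 3).
  Combine with x ≡ 2 (mod 4); new modulus lcm = 12.
    Write x = 0 + 3·t and substitute into x ≡ 2 (mod 4): 3·t ≡ 2 − 0 = 2 (mod 4).
    The inverse of 3 mod 4 is 3 (since 3·3 = 9 = 2·4 + 1), so t ≡ 3·2 = 6 ≡ 2 (mod 4).
    Then x = 0 + 3·2 = 6, valid modulo lcm(3, 4) = 12: x ≡ 6 (mod 12).
  Combine with x ≡ 16 (mod 17); new modulus lcm = 204.
    Write x = 6 + 12·t and substitute into x ≡ 16 (mod 17): 12·t ≡ 16 − 6 = 10 (mod 17).
    The inverse of 12 mod 17 is 10 (since 12·10 = 120 = 7·17 + 1), so t ≡ 10·10 = 100 ≡ 15 (mod 17).
    Then x = 6 + 12·15 = 186, valid modulo lcm(12, 17) = 204: x ≡ 186 (mod 204).
  Combine with x ≡ 15 (mod 19); new modulus lcm = 3876.
    Write x = 186 + 204·t and substitute into x ≡ 15 (mod 19): 204·t ≡ 15 − 186 = -171 (mod 19).
    Reduce coefficients mod 19: 14·t ≡ 0 (mod 19).
    The inverse of 14 mod 19 is 15 (since 14·15 = 210 = 11·19 + 1), so t ≡ 15·0 = 0 ≡ 0 (mod 19).
    Then x = 186 + 204·0 = 186, valid modulo lcm(204, 19) = 3876: x ≡ 186 (mod 3876).
Verify against each original: 186 mod 3 = 0, 186 mod 4 = 2, 186 mod 17 = 16, 186 mod 19 = 15.

x ≡ 186 (mod 3876).


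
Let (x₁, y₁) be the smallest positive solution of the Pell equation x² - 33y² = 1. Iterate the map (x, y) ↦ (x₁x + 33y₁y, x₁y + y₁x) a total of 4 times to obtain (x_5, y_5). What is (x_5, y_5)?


Step 1: Find the fundamental solution (x₁, y₁) of x² - 33y² = 1.
  Expand √33 as a continued fraction. a₀ = ⌊√33⌋ = 5; iterate m_{k+1} = d_k·a_k − m_k, d_{k+1} = (33 − m_{k+1}²)/d_k, a_{k+1} = ⌊(a₀ + m_{k+1})/d_{k+1}⌋ (starting m₀ = 0, d₀ = 1), with convergents p_k = a_k·p_{k-1} + p_{k-2}, q_k = a_k·q_{k-1} + q_{k-2} (p₋₁ = 1, q₋₁ = 0):
  k = 0: a₀ = 5; p₀/q₀ = 5/1; p₀² − 33·q₀² = 25 − 33 = -8.
  k = 1: m = 5, d = 8, a = ⌊(5 + 5)/8⌋ = 1; p/q = (1·5 + 1)/(1·1 + 0) = 6/1; p² − 33·q² = 36 − 33 = 3.
  k = 2: m = 3, d = 3, a = ⌊(5 + 3)/3⌋ = 2; p/q = (2·6 + 5)/(2·1 + 1) = 17/3; p² − 33·q² = 289 − 297 = -8.
  k = 3: m = 3, d = 8, a = ⌊(5 + 3)/8⌋ = 1; p/q = (1·17 + 6)/(1·3 + 1) = 23/4; p² − 33·q² = 529 − 528 = 1.
  The first convergent with p² − 33·q² = 1 gives the fundamental solution (x₁, y₁) = (23, 4).
Step 2: Apply the recurrence (x_{n+1}, y_{n+1}) = (x₁x_n + 33y₁y_n, x₁y_n + y₁x_n) repeatedly.
  From (x_1, y_1) = (23, 4): x_2 = 23·23 + 33·4·4 = 1057; y_2 = 23·4 + 4·23 = 184.
  From (x_2, y_2) = (1057, 184): x_3 = 23·1057 + 33·4·184 = 48599; y_3 = 23·184 + 4·1057 = 8460.
  From (x_3, y_3) = (48599, 8460): x_4 = 23·48599 + 33·4·8460 = 2234497; y_4 = 23·8460 + 4·48599 = 388976.
  From (x_4, y_4) = (2234497, 388976): x_5 = 23·2234497 + 33·4·388976 = 102738263; y_5 = 23·388976 + 4·2234497 = 17884436.
Step 3: Verify x_5² - 33·y_5² = 10555150684257169 - 10555150684257168 = 1 (should be 1). ✓

(x_1, y_1) = (23, 4); (x_5, y_5) = (102738263, 17884436).


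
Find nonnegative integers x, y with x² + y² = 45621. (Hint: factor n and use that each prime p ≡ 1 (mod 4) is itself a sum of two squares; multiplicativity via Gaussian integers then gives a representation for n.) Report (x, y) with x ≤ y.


Step 1: Factor n = 45621 = 3^2 · 37 · 137.
Step 2: Check the mod-4 condition on each prime factor: 3 ≡ 3 (mod 4), exponent 2 (must be even); 37 ≡ 1 (mod 4), exponent 1; 137 ≡ 1 (mod 4), exponent 1.
All primes ≡ 3 (mod 4) appear to even exponent (or don't appear), so by the two-squares theorem n IS expressible as a sum of two squares.
Step 3: Build a representation. Group n = k² · m with k = 3 and m = 37 · 137 = 5069 (a product of primes ≡ 1 (mod 4)); a representation of m scales to one of n via (k·x)² + (k·y)² = k²(x² + y²). Each prime p ≡ 1 (mod 4) is itself a sum of two squares; find a² by testing p − a² for a perfect square:
  37: 37 − 1² = 36 = 6² ⇒ 37 = 1² + 6².
  137: 137 − 1² = 136, 137 − 2² = 133, 137 − 3² = 128, 137 − 4² = 121 = 11² ⇒ 137 = 4² + 11².
  Combine using the Brahmagupta–Fibonacci identity (a² + b²)(c² + d²) = (ac − bd)² + (ad + bc)² = (ac + bd)² + (ad − bc)²:
  37 · 137 = 5069: from (1² + 6²)(4² + 11²), take (1·4 − 6·11, 1·11 + 6·4) = (4 − 66, 11 + 24) = (-62, 35); dropping signs (only squares matter) gives (62, 35); check 62² + 35² = 3844 + 1225 = 5069 ✓.
  Scale by k = 3: (3·62, 3·35) = (186, 105).
Step 4: Order so x ≤ y and verify: 105² + 186² = 11025 + 34596 = 45621 = n. ✓

n = 45621 = 105² + 186² (one valid representation with x ≤ y).


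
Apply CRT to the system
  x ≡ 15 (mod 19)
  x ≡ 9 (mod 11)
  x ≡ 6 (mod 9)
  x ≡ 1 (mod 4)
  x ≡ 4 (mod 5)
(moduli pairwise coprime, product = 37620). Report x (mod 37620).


Product of moduli M = 19 · 11 · 9 · 4 · 5 = 37620.
Merge one congruence at a time:
  Start: x ≡ 15 (mod 19).
  Combine with x ≡ 9 (mod 11); new modulus lcm = 209.
    Write x = 15 + 19·t and substitute into x ≡ 9 (mod 11): 19·t ≡ 9 − 15 = -6 (mod 11).
    Reduce coefficients mod 11: 8·t ≡ 5 (mod 11).
    The inverse of 8 mod 11 is 7 (since 8·7 = 56 = 5·11 + 1), so t ≡ 7·5 = 35 ≡ 2 (mod 11).
    Then x = 15 + 19·2 = 53, valid modulo lcm(19, 11) = 209: x ≡ 53 (mod 209).
  Combine with x ≡ 6 (mod 9); new modulus lcm = 1881.
    Write x = 53 + 209·t and substitute into x ≡ 6 (mod 9): 209·t ≡ 6 − 53 = -47 (mod 9).
    Reduce coefficients mod 9: 2·t ≡ 7 (mod 9).
    The inverse of 2 mod 9 is 5 (since 2·5 = 10 = 1·9 + 1), so t ≡ 5·7 = 35 ≡ 8 (mod 9).
    Then x = 53 + 209·8 = 1725, valid modulo lcm(209, 9) = 1881: x ≡ 1725 (mod 1881).
  Combine with x ≡ 1 (mod 4); new modulus lcm = 7524.
    Write x = 1725 + 1881·t and substitute into x ≡ 1 (mod 4): 1881·t ≡ 1 − 1725 = -1724 (mod 4).
    Reduce coefficients mod 4: 1·t ≡ 0 (mod 4).
    So t ≡ 0 (mod 4).
    Then x = 1725 + 1881·0 = 1725, valid modulo lcm(1881, 4) = 7524: x ≡ 1725 (mod 7524).
  Combine with x ≡ 4 (mod 5); new modulus lcm = 37620.
    Write x = 1725 + 7524·t and substitute into x ≡ 4 (mod 5): 7524·t ≡ 4 − 1725 = -1721 (mod 5).
    Reduce coefficients mod 5: 4·t ≡ 4 (mod 5).
    The inverse of 4 mod 5 is 4 (since 4·4 = 16 = 3·5 + 1), so t ≡ 4·4 = 16 ≡ 1 (mod 5).
    Then x = 1725 + 7524·1 = 9249, valid modulo lcm(7524, 5) = 37620: x ≡ 9249 (mod 37620).
Verify against each original: 9249 mod 19 = 15, 9249 mod 11 = 9, 9249 mod 9 = 6, 9249 mod 4 = 1, 9249 mod 5 = 4.

x ≡ 9249 (mod 37620).


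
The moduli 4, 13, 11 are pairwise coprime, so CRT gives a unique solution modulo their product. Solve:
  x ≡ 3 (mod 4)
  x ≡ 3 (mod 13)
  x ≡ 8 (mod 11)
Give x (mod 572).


Moduli 4, 13, 11 are pairwise coprime; by CRT there is a unique solution modulo M = 4 · 13 · 11 = 572.
Solve pairwise, accumulating the modulus:
  Start with x ≡ 3 (mod 4).
  Combine with x ≡ 3 (mod 13): since gcd(4, 13) = 1, we get a unique residue mod 52.
    Write x = 3 + 4·t and substitute into x ≡ 3 (mod 13): 4·t ≡ 3 − 3 = 0 (mod 13).
    The inverse of 4 mod 13 is 10 (since 4·10 = 40 = 3·13 + 1), so t ≡ 10·0 = 0 ≡ 0 (mod 13).
    Then x = 3 + 4·0 = 3, valid modulo lcm(4, 13) = 52: x ≡ 3 (mod 52).
  Combine with x ≡ 8 (mod 11): since gcd(52, 11) = 1, we get a unique residue mod 572.
    Write x = 3 + 52·t and substitute into x ≡ 8 (mod 11): 52·t ≡ 8 − 3 = 5 (mod 11).
    Reduce coefficients mod 11: 8·t ≡ 5 (mod 11).
    The inverse of 8 mod 11 is 7 (since 8·7 = 56 = 5·11 + 1), so t ≡ 7·5 = 35 ≡ 2 (mod 11).
    Then x = 3 + 52·2 = 107, valid modulo lcm(52, 11) = 572: x ≡ 107 (mod 572).
Verify: 107 mod 4 = 3 ✓, 107 mod 13 = 3 ✓, 107 mod 11 = 8 ✓.

x ≡ 107 (mod 572).


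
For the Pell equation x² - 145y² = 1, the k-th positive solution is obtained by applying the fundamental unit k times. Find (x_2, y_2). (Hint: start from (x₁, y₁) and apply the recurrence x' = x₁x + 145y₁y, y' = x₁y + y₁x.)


Step 1: Find the fundamental solution (x₁, y₁) of x² - 145y² = 1.
  Expand √145 as a continued fraction. a₀ = ⌊√145⌋ = 12; iterate m_{k+1} = d_k·a_k − m_k, d_{k+1} = (145 − m_{k+1}²)/d_k, a_{k+1} = ⌊(a₀ + m_{k+1})/d_{k+1}⌋ (starting m₀ = 0, d₀ = 1), with convergents p_k = a_k·p_{k-1} + p_{k-2}, q_k = a_k·q_{k-1} + q_{k-2} (p₋₁ = 1, q₋₁ = 0):
  k = 0: a₀ = 12; p₀/q₀ = 12/1; p₀² − 145·q₀² = 144 − 145 = -1.
  k = 1: m = 12, d = 1, a = ⌊(12 + 12)/1⌋ = 24; p/q = (24·12 + 1)/(24·1 + 0) = 289/24; p² − 145·q² = 83521 − 83520 = 1.
  The first convergent with p² − 145·q² = 1 gives the fundamental solution (x₁, y₁) = (289, 24).
Step 2: Apply the recurrence (x_{n+1}, y_{n+1}) = (x₁x_n + 145y₁y_n, x₁y_n + y₁x_n) repeatedly.
  From (x_1, y_1) = (289, 24): x_2 = 289·289 + 145·24·24 = 167041; y_2 = 289·24 + 24·289 = 13872.
Step 3: Verify x_2² - 145·y_2² = 27902695681 - 27902695680 = 1 (should be 1). ✓

(x_1, y_1) = (289, 24); (x_2, y_2) = (167041, 13872).


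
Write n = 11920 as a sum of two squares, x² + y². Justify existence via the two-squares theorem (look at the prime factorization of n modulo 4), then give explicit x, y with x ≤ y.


Step 1: Factor n = 11920 = 2^4 · 5 · 149.
Step 2: Check the mod-4 condition on each prime factor: 2 = 2 (special); 5 ≡ 1 (mod 4), exponent 1; 149 ≡ 1 (mod 4), exponent 1.
All primes ≡ 3 (mod 4) appear to even exponent (or don't appear), so by the two-squares theorem n IS expressible as a sum of two squares.
Step 3: Build a representation. Group n = k² · m with k = 4 and m = 5 · 149 = 745 (a product of primes ≡ 1 (mod 4)); a representation of m scales to one of n via (k·x)² + (k·y)² = k²(x² + y²). Each prime p ≡ 1 (mod 4) is itself a sum of two squares; find a² by testing p − a² for a perfect square:
  5: 5 − 1² = 4 = 2² ⇒ 5 = 1² + 2².
  149: 149 − 1² = 148, 149 − 2² = 145, 149 − 3² = 140, 149 − 4² = 133, 149 − 5² = 124, 149 − 6² = 113, 149 − 7² = 100 = 10² ⇒ 149 = 7² + 10².
  Combine using the Brahmagupta–Fibonacci identity (a² + b²)(c² + d²) = (ac − bd)² + (ad + bc)² = (ac + bd)² + (ad − bc)²:
  5 · 149 = 745: from (1² + 2²)(7² + 10²), take (1·7 − 2·10, 1·10 + 2·7) = (7 − 20, 10 + 14) = (-13, 24); dropping signs (only squares matter) gives (13, 24); check 13² + 24² = 169 + 576 = 745 ✓.
  Scale by k = 4: (4·13, 4·24) = (52, 96).
Step 4: Order so x ≤ y and verify: 52² + 96² = 2704 + 9216 = 11920 = n. ✓

n = 11920 = 52² + 96² (one valid representation with x ≤ y).


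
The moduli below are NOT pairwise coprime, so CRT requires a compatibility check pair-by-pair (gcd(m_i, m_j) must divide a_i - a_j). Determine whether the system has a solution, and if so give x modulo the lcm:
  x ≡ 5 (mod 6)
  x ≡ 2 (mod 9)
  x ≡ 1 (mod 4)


Moduli 6, 9, 4 are not pairwise coprime, so CRT works modulo lcm(m_i) when all pairwise compatibility conditions hold.
Pairwise compatibility: gcd(m_i, m_j) must divide a_i - a_j for every pair.
Merge one congruence at a time:
  Start: x ≡ 5 (mod 6).
  Combine with x ≡ 2 (mod 9): gcd(6, 9) = 3; 2 - 5 = -3, which IS divisible by 3, so compatible.
    Write x = 5 + 6·t and substitute into x ≡ 2 (mod 9): 6·t ≡ 2 − 5 = -3 (mod 9).
    Divide the congruence (and modulus) by g = 3: 2·t ≡ -1 (mod 3).
    Reduce coefficients mod 3: 2·t ≡ 2 (mod 3).
    The inverse of 2 mod 3 is 2 (since 2·2 = 4 = 1·3 + 1), so t ≡ 2·2 = 4 ≡ 1 (mod 3).
    Then x = 5 + 6·1 = 11, valid modulo lcm(6, 9) = 18: x ≡ 11 (mod 18).
  Combine with x ≡ 1 (mod 4): gcd(18, 4) = 2; 1 - 11 = -10, which IS divisible by 2, so compatible.
    Write x = 11 + 18·t and substitute into x ≡ 1 (mod 4): 18·t ≡ 1 − 11 = -10 (mod 4).
    Divide the congruence (and modulus) by g = 2: 9·t ≡ -5 (mod 2).
    Reduce coefficients mod 2: 1·t ≡ 1 (mod 2).
    So t ≡ 1 (mod 2).
    Then x = 11 + 18·1 = 29, valid modulo lcm(18, 4) = 36: x ≡ 29 (mod 36).
Verify: 29 mod 6 = 5, 29 mod 9 = 2, 29 mod 4 = 1.

x ≡ 29 (mod 36).


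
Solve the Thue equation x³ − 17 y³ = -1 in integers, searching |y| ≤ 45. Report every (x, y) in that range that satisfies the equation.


The equation is x³ - 17y³ = -1. For fixed y, x³ = 17·y³ − 1, so a solution requires the RHS to be a perfect cube.
Strategy: iterate y from -45 to 45, compute RHS = 17·y³ − 1, and check whether it is a (positive or negative) perfect cube.
Check small values of y:
  y = 0: RHS = -1 = (-1)³ ⇒ x = -1 works.
  y = 1: RHS = 16 is not a perfect cube.
  y = -1: RHS = -18 is not a perfect cube.
  y = 2: RHS = 135 is not a perfect cube.
  y = -2: RHS = -137 is not a perfect cube.
  y = 3: RHS = 458 is not a perfect cube.
  y = -3: RHS = -460 is not a perfect cube.
Continuing, at y = -7: RHS = -5832 = (-18)³ ⇒ x = -18 works.
Searching the remaining y in |y| ≤ 45 finds no further solutions.
Collected solutions: (-1, 0), (-18, -7).

Solutions (with |y| ≤ 45): (-1, 0), (-18, -7).


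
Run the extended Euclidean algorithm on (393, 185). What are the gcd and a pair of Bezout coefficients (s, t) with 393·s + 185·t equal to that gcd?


Euclidean algorithm on (393, 185) — divide until remainder is 0:
  393 = 2 · 185 + 23
  185 = 8 · 23 + 1
  23 = 23 · 1 + 0
gcd(393, 185) = 1.
Track Bezout coefficients alongside the remainders: start with r₀ = 393 = a·1 + b·0 (s = 1, t = 0) and r₁ = 185 = a·0 + b·1 (s = 0, t = 1); each new remainder r_{k+1} = r_{k-1} − q_k·r_k inherits s_{k+1} = s_{k-1} − q_k·s_k, t_{k+1} = t_{k-1} − q_k·t_k, so r_k = a·s_k + b·t_k at every step:
  q = 2: r = 23, s = 1 − 2·0 = 1, t = 0 − 2·1 = -2  (check: 393·1 + 185·(-2) = 23)
  q = 8: r = 1, s = 0 − 8·1 = -8, t = 1 − 8·(-2) = 17  (check: 393·(-8) + 185·17 = 1)
The row with r = 1 (the gcd) gives the Bezout coefficients s = -8, t = 17.
Result: 393 · (-8) + 185 · (17) = 1.

gcd(393, 185) = 1; s = -8, t = 17 (check: 393·(-8) + 185·17 = 1).


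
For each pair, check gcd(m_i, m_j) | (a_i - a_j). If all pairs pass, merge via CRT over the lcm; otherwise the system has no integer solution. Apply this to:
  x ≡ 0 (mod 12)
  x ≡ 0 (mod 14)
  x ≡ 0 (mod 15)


Moduli 12, 14, 15 are not pairwise coprime, so CRT works modulo lcm(m_i) when all pairwise compatibility conditions hold.
Pairwise compatibility: gcd(m_i, m_j) must divide a_i - a_j for every pair.
Merge one congruence at a time:
  Start: x ≡ 0 (mod 12).
  Combine with x ≡ 0 (mod 14): gcd(12, 14) = 2; 0 - 0 = 0, which IS divisible by 2, so compatible.
    Write x = 0 + 12·t and substitute into x ≡ 0 (mod 14): 12·t ≡ 0 − 0 = 0 (mod 14).
    Divide the congruence (and modulus) by g = 2: 6·t ≡ 0 (mod 7).
    The inverse of 6 mod 7 is 6 (since 6·6 = 36 = 5·7 + 1), so t ≡ 6·0 = 0 ≡ 0 (mod 7).
    Then x = 0 + 12·0 = 0, valid modulo lcm(12, 14) = 84: x ≡ 0 (mod 84).
  Combine with x ≡ 0 (mod 15): gcd(84, 15) = 3; 0 - 0 = 0, which IS divisible by 3, so compatible.
    Write x = 0 + 84·t and substitute into x ≡ 0 (mod 15): 84·t ≡ 0 − 0 = 0 (mod 15).
    Divide the congruence (and modulus) by g = 3: 28·t ≡ 0 (mod 5).
    Reduce coefficients mod 5: 3·t ≡ 0 (mod 5).
    The inverse of 3 mod 5 is 2 (since 3·2 = 6 = 1·5 + 1), so t ≡ 2·0 = 0 ≡ 0 (mod 5).
    Then x = 0 + 84·0 = 0, valid modulo lcm(84, 15) = 420: x ≡ 0 (mod 420).
Verify: 0 mod 12 = 0, 0 mod 14 = 0, 0 mod 15 = 0.

x ≡ 0 (mod 420).


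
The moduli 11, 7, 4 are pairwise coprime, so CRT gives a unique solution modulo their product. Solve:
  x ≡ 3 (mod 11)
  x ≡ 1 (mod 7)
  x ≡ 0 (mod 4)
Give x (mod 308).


Moduli 11, 7, 4 are pairwise coprime; by CRT there is a unique solution modulo M = 11 · 7 · 4 = 308.
Solve pairwise, accumulating the modulus:
  Start with x ≡ 3 (mod 11).
  Combine with x ≡ 1 (mod 7): since gcd(11, 7) = 1, we get a unique residue mod 77.
    Write x = 3 + 11·t and substitute into x ≡ 1 (mod 7): 11·t ≡ 1 − 3 = -2 (mod 7).
    Reduce coefficients mod 7: 4·t ≡ 5 (mod 7).
    The inverse of 4 mod 7 is 2 (since 4·2 = 8 = 1·7 + 1), so t ≡ 2·5 = 10 ≡ 3 (mod 7).
    Then x = 3 + 11·3 = 36, valid modulo lcm(11, 7) = 77: x ≡ 36 (mod 77).
  Combine with x ≡ 0 (mod 4): since gcd(77, 4) = 1, we get a unique residue mod 308.
    Write x = 36 + 77·t and substitute into x ≡ 0 (mod 4): 77·t ≡ 0 − 36 = -36 (mod 4).
    Reduce coefficients mod 4: 1·t ≡ 0 (mod 4).
    So t ≡ 0 (mod 4).
    Then x = 36 + 77·0 = 36, valid modulo lcm(77, 4) = 308: x ≡ 36 (mod 308).
Verify: 36 mod 11 = 3 ✓, 36 mod 7 = 1 ✓, 36 mod 4 = 0 ✓.

x ≡ 36 (mod 308).
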